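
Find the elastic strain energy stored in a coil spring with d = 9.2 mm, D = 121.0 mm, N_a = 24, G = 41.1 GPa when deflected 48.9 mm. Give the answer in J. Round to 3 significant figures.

k = Gd⁴/(8D³N_a) = (41.1×10³)(9.2⁴)/(8·121.0³·24) = 0.86564 N/mm
U = ½kδ² = 0.5 × 0.86564 × 48.9² = 1035 N·mm = 1.035 J

1.03 J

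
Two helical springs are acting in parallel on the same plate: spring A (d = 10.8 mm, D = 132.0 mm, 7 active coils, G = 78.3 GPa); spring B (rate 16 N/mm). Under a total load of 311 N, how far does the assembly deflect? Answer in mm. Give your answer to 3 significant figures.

k_A = Gd⁴/(8D³N_a) = (78.3×10³)(10.8⁴)/(8·132.0³·7) = 8.2708 N/mm
Parallel: k_eq = 8.2708 + 16 = 24.271 N/mm
δ = F/k_eq = 311/24.271 = 12.814 mm

12.8 mm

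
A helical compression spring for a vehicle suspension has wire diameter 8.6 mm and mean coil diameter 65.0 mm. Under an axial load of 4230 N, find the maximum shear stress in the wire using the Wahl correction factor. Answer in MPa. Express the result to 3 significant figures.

1320 MPa

Spring index C = D/d = 65.0/8.6 = 7.5581
K_W = (4C−1)/(4C−4) + 0.615/C = 29.233/26.233 + 0.0814 = 1.1957
τ₀ = 8FD/(πd³) = 8·4230·65.0/(π·8.6³) = 2.1996e+06/1998.2 = 1100.8 MPa
τ_max = K·τ₀ = 1.1957 × 1100.8 = 1316.2 MPa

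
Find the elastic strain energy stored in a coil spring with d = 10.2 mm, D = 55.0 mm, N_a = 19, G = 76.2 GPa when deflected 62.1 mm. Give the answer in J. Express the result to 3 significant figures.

62.9 J

k = Gd⁴/(8D³N_a) = (76.2×10³)(10.2⁴)/(8·55.0³·19) = 32.615 N/mm
U = ½kδ² = 0.5 × 32.615 × 62.1² = 62889 N·mm = 62.889 J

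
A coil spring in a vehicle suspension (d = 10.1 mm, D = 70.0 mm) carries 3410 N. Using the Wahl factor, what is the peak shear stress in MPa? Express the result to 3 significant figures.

717 MPa

Spring index C = D/d = 70.0/10.1 = 6.9307
K_W = (4C−1)/(4C−4) + 0.615/C = 26.723/23.723 + 0.0887 = 1.2152
τ₀ = 8FD/(πd³) = 8·3410·70.0/(π·10.1³) = 1.9096e+06/3236.8 = 589.97 MPa
τ_max = K·τ₀ = 1.2152 × 589.97 = 716.93 MPa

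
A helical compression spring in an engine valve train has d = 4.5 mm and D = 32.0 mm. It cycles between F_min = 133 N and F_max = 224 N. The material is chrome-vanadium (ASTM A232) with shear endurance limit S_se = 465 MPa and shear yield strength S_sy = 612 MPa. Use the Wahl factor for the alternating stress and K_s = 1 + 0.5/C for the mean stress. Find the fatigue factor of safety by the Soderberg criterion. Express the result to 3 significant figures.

C = D/d = 32.0/4.5 = 7.1111; K_W = (4C−1)/(4C−4)+0.615/C = 1.2092; K_s = 1+0.5/C = 1.0703
F_a = (F_max−F_min)/2 = 45.5 N; F_m = (F_max+F_min)/2 = 178.5 N
τ_a = K_W·8F_aD/(πd³) = 1.2092 × 40.688 = 49.2 MPa
τ_m = K_s·8F_mD/(πd³) = 1.0703 × 159.62 = 170.84 MPa
Soderberg: 1/n_f = τ_a/S_se + τ_m/S_sy = 49.2/465 + 170.84/612 = 0.10581 + 0.27916 = 0.38496
n_f = 1/0.38496 = 2.598

2.60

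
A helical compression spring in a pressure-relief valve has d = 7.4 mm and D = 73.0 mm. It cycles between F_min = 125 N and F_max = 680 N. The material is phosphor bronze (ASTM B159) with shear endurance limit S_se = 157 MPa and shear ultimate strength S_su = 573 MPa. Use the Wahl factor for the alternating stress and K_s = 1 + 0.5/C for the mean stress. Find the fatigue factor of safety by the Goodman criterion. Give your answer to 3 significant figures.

0.788

C = D/d = 73.0/7.4 = 9.8649; K_W = (4C−1)/(4C−4)+0.615/C = 1.1469; K_s = 1+0.5/C = 1.0507
F_a = (F_max−F_min)/2 = 277.5 N; F_m = (F_max+F_min)/2 = 402.5 N
τ_a = K_W·8F_aD/(πd³) = 1.1469 × 127.3 = 146.01 MPa
τ_m = K_s·8F_mD/(πd³) = 1.0507 × 184.64 = 194 MPa
Goodman: 1/n_f = τ_a/S_se + τ_m/S_su = 146.01/157 + 194/573 = 0.92998 + 0.33857 = 1.2686
n_f = 1/1.2686 = 0.7883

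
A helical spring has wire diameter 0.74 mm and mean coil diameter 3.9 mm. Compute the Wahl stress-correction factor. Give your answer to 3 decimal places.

C = D/d = 3.9/0.74 = 5.2703
K_W = (4C−1)/(4C−4) + 0.615/C = 20.081/17.081 + 0.1167 = 1.2923

1.292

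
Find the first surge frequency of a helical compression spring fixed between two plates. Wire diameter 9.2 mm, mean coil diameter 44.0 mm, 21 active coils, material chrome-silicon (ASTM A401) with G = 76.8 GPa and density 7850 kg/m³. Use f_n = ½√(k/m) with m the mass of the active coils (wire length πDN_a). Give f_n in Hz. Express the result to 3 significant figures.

79.7 Hz

k = Gd⁴/(8D³N_a) = (76.8×10³)(9.2⁴)/(8·44.0³·21) = 38.445 N/mm = 38445 N/m
Wire length L = πDN_a = π·44.0·21 = 2902.8 mm
m = ρ·(πd²/4)·L = 7850 × 66.476×10⁻⁶ m² × 2.9028 m = 1.5148 kg
f_n = ½√(k/m) = 0.5·√(38445/1.5148) = 0.5·√(25380) = 79.655 Hz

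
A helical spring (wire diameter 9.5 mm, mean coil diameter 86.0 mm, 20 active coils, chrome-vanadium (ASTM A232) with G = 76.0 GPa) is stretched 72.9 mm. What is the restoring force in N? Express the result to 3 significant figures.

443 N

k = Gd⁴/(8D³N_a) = (76.0×10³)(9.5⁴)/(8·86.0³·20) = 6.0826 N/mm
F = k·δ = 6.0826 × 72.9 = 443.43 N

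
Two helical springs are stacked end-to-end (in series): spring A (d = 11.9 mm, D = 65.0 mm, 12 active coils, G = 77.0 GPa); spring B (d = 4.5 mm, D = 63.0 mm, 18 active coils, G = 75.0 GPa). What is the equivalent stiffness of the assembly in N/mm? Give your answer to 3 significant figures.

0.842 N/mm

k_A = Gd⁴/(8D³N_a) = (77.0×10³)(11.9⁴)/(8·65.0³·12) = 58.569 N/mm
k_B = Gd⁴/(8D³N_a) = (75.0×10³)(4.5⁴)/(8·63.0³·18) = 0.85414 N/mm
Series: 1/k_eq = 1/58.569 + 1/0.85414 = 1.1878; k_eq = 0.84186 N/mm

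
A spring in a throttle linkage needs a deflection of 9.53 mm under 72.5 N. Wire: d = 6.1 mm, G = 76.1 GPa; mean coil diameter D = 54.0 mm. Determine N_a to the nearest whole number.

Required rate k = F/δ = 72.5/9.53 = 7.6076 N/mm
N_a = Gd⁴/(8D³k) = (76.1×10³ × 6.1⁴)/(8 × 54.0³ × 7.6076)
    = 1.05367e+08 / 9.58333e+06 = 10.99 → 11 coils

11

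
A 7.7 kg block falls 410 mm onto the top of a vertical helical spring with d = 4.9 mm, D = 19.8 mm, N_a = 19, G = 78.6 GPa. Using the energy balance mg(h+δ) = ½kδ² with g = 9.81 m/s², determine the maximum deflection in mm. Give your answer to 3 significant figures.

k = Gd⁴/(8D³N_a) = (78.6×10³)(4.9⁴)/(8·19.8³·19) = 38.403 N/mm
W = mg = 7.7 × 9.81 = 75.537 N
½kδ² − Wδ − Wh = 0 → δ = (W + √(W² + 2kWh))/k
δ = (75.537 + √(5705.8 + 2.37871e+06))/38.403 = (75.537 + 1544.2)/38.403 = 42.176 mm

42.2 mm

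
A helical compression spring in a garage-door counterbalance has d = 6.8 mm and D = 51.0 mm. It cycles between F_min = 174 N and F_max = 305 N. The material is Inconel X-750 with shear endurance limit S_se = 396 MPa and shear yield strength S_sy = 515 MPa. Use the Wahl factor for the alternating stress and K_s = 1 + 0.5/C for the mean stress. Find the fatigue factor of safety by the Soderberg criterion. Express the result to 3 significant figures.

C = D/d = 51.0/6.8 = 7.5000; K_W = (4C−1)/(4C−4)+0.615/C = 1.1974; K_s = 1+0.5/C = 1.0667
F_a = (F_max−F_min)/2 = 65.5 N; F_m = (F_max+F_min)/2 = 239.5 N
τ_a = K_W·8F_aD/(πd³) = 1.1974 × 27.054 = 32.394 MPa
τ_m = K_s·8F_mD/(πd³) = 1.0667 × 98.921 = 105.52 MPa
Soderberg: 1/n_f = τ_a/S_se + τ_m/S_sy = 32.394/396 + 105.52/515 = 0.08180 + 0.20489 = 0.28669
n_f = 1/0.28669 = 3.488

3.49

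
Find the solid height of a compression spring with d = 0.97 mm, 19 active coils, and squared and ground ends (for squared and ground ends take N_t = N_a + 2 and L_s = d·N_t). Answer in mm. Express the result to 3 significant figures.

20.4 mm

squared and ground ends: N_t = N_a + 2 = 19 + 2 = 21
L_s = d·N_t = 0.97 × 21 = 20.37 mm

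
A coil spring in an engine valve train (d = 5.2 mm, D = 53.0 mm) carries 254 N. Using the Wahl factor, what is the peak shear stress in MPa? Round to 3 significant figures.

Spring index C = D/d = 53.0/5.2 = 10.1923
K_W = (4C−1)/(4C−4) + 0.615/C = 39.769/36.769 + 0.0603 = 1.1419
τ₀ = 8FD/(πd³) = 8·254·53.0/(π·5.2³) = 107696/441.73 = 243.8 MPa
τ_max = K·τ₀ = 1.1419 × 243.8 = 278.41 MPa

278 MPa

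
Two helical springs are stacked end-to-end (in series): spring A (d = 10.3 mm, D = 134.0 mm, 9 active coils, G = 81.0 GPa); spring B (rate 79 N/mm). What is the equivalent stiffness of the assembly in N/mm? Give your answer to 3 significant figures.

k_A = Gd⁴/(8D³N_a) = (81.0×10³)(10.3⁴)/(8·134.0³·9) = 5.2624 N/mm
Series: 1/k_eq = 1/5.2624 + 1/79 = 0.20268; k_eq = 4.9338 N/mm

4.93 N/mm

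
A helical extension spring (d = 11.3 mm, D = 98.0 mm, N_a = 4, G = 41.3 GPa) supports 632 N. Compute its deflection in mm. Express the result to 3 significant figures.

28.3 mm

k = Gd⁴/(8D³N_a) = (41.3×10³)(11.3⁴)/(8·98.0³·4) = 22.358 N/mm
δ = F/k = 632 / 22.358 = 28.267 mm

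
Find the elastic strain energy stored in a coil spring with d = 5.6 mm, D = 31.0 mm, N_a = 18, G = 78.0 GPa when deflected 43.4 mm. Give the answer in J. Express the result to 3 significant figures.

k = Gd⁴/(8D³N_a) = (78.0×10³)(5.6⁴)/(8·31.0³·18) = 17.881 N/mm
U = ½kδ² = 0.5 × 17.881 × 43.4² = 16840 N·mm = 16.84 J

16.8 J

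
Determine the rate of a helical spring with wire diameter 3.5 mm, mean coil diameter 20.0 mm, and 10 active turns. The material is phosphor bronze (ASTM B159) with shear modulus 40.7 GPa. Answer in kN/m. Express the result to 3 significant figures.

k = Gd⁴/(8D³N_a) = (40.7×10³ × 3.5⁴) / (8 × 20.0³ × 10)
  = 6.10754e+06 / 640000 = 9.543 N/mm

9.54 kN/m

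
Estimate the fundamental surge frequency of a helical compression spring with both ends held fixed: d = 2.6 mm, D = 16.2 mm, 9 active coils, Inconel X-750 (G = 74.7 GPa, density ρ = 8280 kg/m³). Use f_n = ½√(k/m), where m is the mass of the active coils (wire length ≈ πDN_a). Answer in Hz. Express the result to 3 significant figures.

k = Gd⁴/(8D³N_a) = (74.7×10³)(2.6⁴)/(8·16.2³·9) = 11.152 N/mm = 11152 N/m
Wire length L = πDN_a = π·16.2·9 = 458.04 mm
m = ρ·(πd²/4)·L = 8280 × 5.3093×10⁻⁶ m² × 0.45804 m = 0.020136 kg
f_n = ½√(k/m) = 0.5·√(11152/0.020136) = 0.5·√(5.5381e+05) = 372.09 Hz

372 Hz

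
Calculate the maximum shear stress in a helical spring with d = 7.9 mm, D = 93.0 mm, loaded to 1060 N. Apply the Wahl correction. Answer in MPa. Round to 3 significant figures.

Spring index C = D/d = 93.0/7.9 = 11.7722
K_W = (4C−1)/(4C−4) + 0.615/C = 46.089/43.089 + 0.0522 = 1.1219
τ₀ = 8FD/(πd³) = 8·1060·93.0/(π·7.9³) = 788640/1548.9 = 509.15 MPa
τ_max = K·τ₀ = 1.1219 × 509.15 = 571.2 MPa

571 MPa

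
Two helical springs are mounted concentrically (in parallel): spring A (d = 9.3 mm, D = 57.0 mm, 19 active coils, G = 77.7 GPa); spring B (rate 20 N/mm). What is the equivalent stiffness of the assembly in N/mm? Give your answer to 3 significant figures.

k_A = Gd⁴/(8D³N_a) = (77.7×10³)(9.3⁴)/(8·57.0³·19) = 20.648 N/mm
Parallel: k_eq = 20.648 + 20 = 40.648 N/mm

40.6 N/mm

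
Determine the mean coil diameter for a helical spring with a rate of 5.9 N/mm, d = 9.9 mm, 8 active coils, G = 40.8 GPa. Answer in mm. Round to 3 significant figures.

D = (Gd⁴/(8N_a·k))^(1/3) = (40.8×10³·9.9⁴/(8·8·5.9))^(1/3)
  = (1.03793e+06)^(1/3) = 101.2487 mm

101 mm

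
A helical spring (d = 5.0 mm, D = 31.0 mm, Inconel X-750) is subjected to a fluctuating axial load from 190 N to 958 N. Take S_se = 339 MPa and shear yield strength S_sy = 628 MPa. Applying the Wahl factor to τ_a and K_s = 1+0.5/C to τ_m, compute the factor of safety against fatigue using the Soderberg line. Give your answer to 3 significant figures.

C = D/d = 31.0/5.0 = 6.2000; K_W = (4C−1)/(4C−4)+0.615/C = 1.2434; K_s = 1+0.5/C = 1.0806
F_a = (F_max−F_min)/2 = 384 N; F_m = (F_max+F_min)/2 = 574 N
τ_a = K_W·8F_aD/(πd³) = 1.2434 × 242.51 = 301.54 MPa
τ_m = K_s·8F_mD/(πd³) = 1.0806 × 362.5 = 391.73 MPa
Soderberg: 1/n_f = τ_a/S_se + τ_m/S_sy = 301.54/339 + 391.73/628 = 0.88949 + 0.62377 = 1.5133
n_f = 1/1.5133 = 0.6608

0.661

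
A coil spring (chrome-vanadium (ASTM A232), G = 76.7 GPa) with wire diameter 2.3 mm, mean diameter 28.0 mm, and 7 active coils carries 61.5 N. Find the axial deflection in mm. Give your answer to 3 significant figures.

k = Gd⁴/(8D³N_a) = (76.7×10³)(2.3⁴)/(8·28.0³·7) = 1.746 N/mm
δ = F/k = 61.5 / 1.746 = 35.223 mm

35.2 mm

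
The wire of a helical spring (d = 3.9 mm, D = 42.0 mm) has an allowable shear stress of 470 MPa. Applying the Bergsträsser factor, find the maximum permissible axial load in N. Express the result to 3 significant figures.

232 N

C = D/d = 42.0/3.9 = 10.7692
K_B = (4C+2)/(4C−3) = 45.077/40.077 = 1.1248
τ_max = K·8FD/(πd³) → F_max = τ_allow·πd³/(8DK)
F_max = 470·π·3.9³/(8·42.0·1.1248) = 87587/377.92 = 231.76 N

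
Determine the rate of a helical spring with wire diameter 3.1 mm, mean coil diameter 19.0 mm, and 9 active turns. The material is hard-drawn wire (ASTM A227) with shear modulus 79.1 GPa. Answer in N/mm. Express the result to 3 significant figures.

14.8 N/mm

k = Gd⁴/(8D³N_a) = (79.1×10³ × 3.1⁴) / (8 × 19.0³ × 9)
  = 7.30505e+06 / 493848 = 14.792 N/mm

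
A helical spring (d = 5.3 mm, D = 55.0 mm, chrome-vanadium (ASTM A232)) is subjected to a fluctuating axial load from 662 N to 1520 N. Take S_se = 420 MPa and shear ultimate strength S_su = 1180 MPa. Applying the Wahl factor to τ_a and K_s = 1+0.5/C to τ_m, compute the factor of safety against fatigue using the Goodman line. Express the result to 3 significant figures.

0.498

C = D/d = 55.0/5.3 = 10.3774; K_W = (4C−1)/(4C−4)+0.615/C = 1.1392; K_s = 1+0.5/C = 1.0482
F_a = (F_max−F_min)/2 = 429 N; F_m = (F_max+F_min)/2 = 1091 N
τ_a = K_W·8F_aD/(πd³) = 1.1392 × 403.58 = 459.78 MPa
τ_m = K_s·8F_mD/(πd³) = 1.0482 × 1026.4 = 1075.8 MPa
Goodman: 1/n_f = τ_a/S_se + τ_m/S_su = 459.78/420 + 1075.8/1180 = 1.09471 + 0.91171 = 2.0064
n_f = 1/2.0064 = 0.4984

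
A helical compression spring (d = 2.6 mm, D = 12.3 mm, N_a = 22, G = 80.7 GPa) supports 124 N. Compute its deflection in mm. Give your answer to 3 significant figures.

11.0 mm

k = Gd⁴/(8D³N_a) = (80.7×10³)(2.6⁴)/(8·12.3³·22) = 11.26 N/mm
δ = F/k = 124 / 11.26 = 11.012 mm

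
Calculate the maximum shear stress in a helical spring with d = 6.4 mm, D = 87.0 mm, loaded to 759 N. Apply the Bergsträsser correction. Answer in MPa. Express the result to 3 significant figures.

Spring index C = D/d = 87.0/6.4 = 13.5938
K_B = (4C+2)/(4C−3) = 56.375/51.375 = 1.0973
τ₀ = 8FD/(πd³) = 8·759·87.0/(π·6.4³) = 528264/823.55 = 641.45 MPa
τ_max = K·τ₀ = 1.0973 × 641.45 = 703.88 MPa

704 MPa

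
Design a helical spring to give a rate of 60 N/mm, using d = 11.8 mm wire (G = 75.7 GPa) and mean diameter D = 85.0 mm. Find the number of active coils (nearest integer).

N_a = Gd⁴/(8D³k) = (75.7×10³ × 11.8⁴)/(8 × 85.0³ × 60)
    = 1.46765e+09 / 2.9478e+08 = 4.979 → 5 coils

5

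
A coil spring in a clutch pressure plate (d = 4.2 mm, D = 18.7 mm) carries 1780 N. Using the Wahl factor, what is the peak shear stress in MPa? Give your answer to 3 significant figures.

Spring index C = D/d = 18.7/4.2 = 4.4524
K_W = (4C−1)/(4C−4) + 0.615/C = 16.810/13.810 + 0.1381 = 1.3554
τ₀ = 8FD/(πd³) = 8·1780·18.7/(π·4.2³) = 266288/232.75 = 1144.1 MPa
τ_max = K·τ₀ = 1.3554 × 1144.1 = 1550.6 MPa

1550 MPa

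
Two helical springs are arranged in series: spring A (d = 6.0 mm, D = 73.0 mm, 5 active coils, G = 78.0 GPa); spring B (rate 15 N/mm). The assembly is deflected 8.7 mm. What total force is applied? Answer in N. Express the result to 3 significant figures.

39.4 N

k_A = Gd⁴/(8D³N_a) = (78.0×10³)(6.0⁴)/(8·73.0³·5) = 6.4964 N/mm
Series: 1/k_eq = 1/6.4964 + 1/15 = 0.2206; k_eq = 4.5331 N/mm
F = k_eq·δ = 4.5331·8.7 = 39.438 N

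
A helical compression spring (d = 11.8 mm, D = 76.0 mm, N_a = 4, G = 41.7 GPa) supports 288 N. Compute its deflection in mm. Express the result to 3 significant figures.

5.00 mm

k = Gd⁴/(8D³N_a) = (41.7×10³)(11.8⁴)/(8·76.0³·4) = 57.554 N/mm
δ = F/k = 288 / 57.554 = 5.004 mm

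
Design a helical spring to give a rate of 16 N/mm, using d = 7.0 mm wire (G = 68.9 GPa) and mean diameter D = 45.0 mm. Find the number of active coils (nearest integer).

14

N_a = Gd⁴/(8D³k) = (68.9×10³ × 7.0⁴)/(8 × 45.0³ × 16)
    = 1.65429e+08 / 1.1664e+07 = 14.18 → 14 coils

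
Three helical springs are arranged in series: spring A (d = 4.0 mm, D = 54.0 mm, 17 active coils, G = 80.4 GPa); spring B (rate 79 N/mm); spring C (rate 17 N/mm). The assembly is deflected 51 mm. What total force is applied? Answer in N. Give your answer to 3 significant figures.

45.9 N

k_A = Gd⁴/(8D³N_a) = (80.4×10³)(4.0⁴)/(8·54.0³·17) = 0.96112 N/mm
Series: 1/k_eq = 1/0.96112 + 1/79 + 1/17 = 1.1119; k_eq = 0.89933 N/mm
F = k_eq·δ = 0.89933·51 = 45.866 N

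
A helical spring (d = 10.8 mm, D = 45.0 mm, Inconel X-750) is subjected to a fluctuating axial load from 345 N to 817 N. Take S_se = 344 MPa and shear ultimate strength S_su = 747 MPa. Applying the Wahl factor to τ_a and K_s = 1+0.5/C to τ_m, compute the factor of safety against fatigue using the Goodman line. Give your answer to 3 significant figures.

6.04

C = D/d = 45.0/10.8 = 4.1667; K_W = (4C−1)/(4C−4)+0.615/C = 1.3844; K_s = 1+0.5/C = 1.1200
F_a = (F_max−F_min)/2 = 236 N; F_m = (F_max+F_min)/2 = 581 N
τ_a = K_W·8F_aD/(πd³) = 1.3844 × 21.468 = 29.721 MPa
τ_m = K_s·8F_mD/(πd³) = 1.1200 × 52.852 = 59.194 MPa
Goodman: 1/n_f = τ_a/S_se + τ_m/S_su = 29.721/344 + 59.194/747 = 0.08640 + 0.07924 = 0.16564
n_f = 1/0.16564 = 6.037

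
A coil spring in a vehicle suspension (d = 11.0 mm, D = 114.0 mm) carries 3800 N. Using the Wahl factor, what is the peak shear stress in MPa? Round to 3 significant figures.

944 MPa

Spring index C = D/d = 114.0/11.0 = 10.3636
K_W = (4C−1)/(4C−4) + 0.615/C = 40.455/37.455 + 0.0593 = 1.1394
τ₀ = 8FD/(πd³) = 8·3800·114.0/(π·11.0³) = 3.4656e+06/4181.5 = 828.8 MPa
τ_max = K·τ₀ = 1.1394 × 828.8 = 944.37 MPa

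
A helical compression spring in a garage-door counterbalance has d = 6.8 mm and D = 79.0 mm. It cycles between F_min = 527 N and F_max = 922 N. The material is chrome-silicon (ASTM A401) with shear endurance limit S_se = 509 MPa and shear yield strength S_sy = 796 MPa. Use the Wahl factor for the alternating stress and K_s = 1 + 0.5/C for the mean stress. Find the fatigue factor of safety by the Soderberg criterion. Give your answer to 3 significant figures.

C = D/d = 79.0/6.8 = 11.6176; K_W = (4C−1)/(4C−4)+0.615/C = 1.1236; K_s = 1+0.5/C = 1.0430
F_a = (F_max−F_min)/2 = 197.5 N; F_m = (F_max+F_min)/2 = 724.5 N
τ_a = K_W·8F_aD/(πd³) = 1.1236 × 126.36 = 141.97 MPa
τ_m = K_s·8F_mD/(πd³) = 1.0430 × 463.53 = 483.48 MPa
Soderberg: 1/n_f = τ_a/S_se + τ_m/S_sy = 141.97/509 + 483.48/796 = 0.27893 + 0.60739 = 0.88632
n_f = 1/0.88632 = 1.128

1.13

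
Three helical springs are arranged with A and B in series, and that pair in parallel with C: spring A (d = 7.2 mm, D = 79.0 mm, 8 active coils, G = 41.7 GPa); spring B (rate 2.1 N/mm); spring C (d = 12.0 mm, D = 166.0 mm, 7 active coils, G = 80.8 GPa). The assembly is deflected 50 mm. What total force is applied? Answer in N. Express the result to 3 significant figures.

393 N

k_A = Gd⁴/(8D³N_a) = (41.7×10³)(7.2⁴)/(8·79.0³·8) = 3.5514 N/mm
k_C = Gd⁴/(8D³N_a) = (80.8×10³)(12.0⁴)/(8·166.0³·7) = 6.5407 N/mm
Springs A,B series: k_AB = 1/(1/3.5514+1/2.1) = 1.3197 N/mm; parallel with C: k_eq = 1.3197+6.5407 = 7.8604 N/mm
F = k_eq·δ = 7.8604·50 = 393.02 N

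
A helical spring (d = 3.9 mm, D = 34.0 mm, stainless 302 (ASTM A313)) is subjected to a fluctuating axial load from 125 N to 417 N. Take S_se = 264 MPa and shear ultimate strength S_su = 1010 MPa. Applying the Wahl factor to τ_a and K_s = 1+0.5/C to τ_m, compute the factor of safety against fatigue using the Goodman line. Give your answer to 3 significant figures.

C = D/d = 34.0/3.9 = 8.7179; K_W = (4C−1)/(4C−4)+0.615/C = 1.1677; K_s = 1+0.5/C = 1.0574
F_a = (F_max−F_min)/2 = 146 N; F_m = (F_max+F_min)/2 = 271 N
τ_a = K_W·8F_aD/(πd³) = 1.1677 × 213.1 = 248.84 MPa
τ_m = K_s·8F_mD/(πd³) = 1.0574 × 395.54 = 418.23 MPa
Goodman: 1/n_f = τ_a/S_se + τ_m/S_su = 248.84/264 + 418.23/1010 = 0.94257 + 0.41409 = 1.3567
n_f = 1/1.3567 = 0.7371

0.737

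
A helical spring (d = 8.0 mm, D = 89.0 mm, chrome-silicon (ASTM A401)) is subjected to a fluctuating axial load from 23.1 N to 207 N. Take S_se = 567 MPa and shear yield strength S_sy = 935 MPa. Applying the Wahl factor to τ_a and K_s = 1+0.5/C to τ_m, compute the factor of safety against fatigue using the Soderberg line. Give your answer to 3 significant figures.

C = D/d = 89.0/8.0 = 11.1250; K_W = (4C−1)/(4C−4)+0.615/C = 1.1294; K_s = 1+0.5/C = 1.0449
F_a = (F_max−F_min)/2 = 91.95 N; F_m = (F_max+F_min)/2 = 115.05 N
τ_a = K_W·8F_aD/(πd³) = 1.1294 × 40.702 = 45.967 MPa
τ_m = K_s·8F_mD/(πd³) = 1.0449 × 50.927 = 53.216 MPa
Soderberg: 1/n_f = τ_a/S_se + τ_m/S_sy = 45.967/567 + 53.216/935 = 0.08107 + 0.05692 = 0.13799
n_f = 1/0.13799 = 7.247

7.25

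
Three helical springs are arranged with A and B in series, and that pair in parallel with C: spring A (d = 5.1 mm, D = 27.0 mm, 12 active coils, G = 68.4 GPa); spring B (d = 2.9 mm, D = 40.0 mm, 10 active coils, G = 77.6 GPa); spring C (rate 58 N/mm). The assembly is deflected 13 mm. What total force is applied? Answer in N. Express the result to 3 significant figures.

767 N

k_A = Gd⁴/(8D³N_a) = (68.4×10³)(5.1⁴)/(8·27.0³·12) = 24.489 N/mm
k_B = Gd⁴/(8D³N_a) = (77.6×10³)(2.9⁴)/(8·40.0³·10) = 1.072 N/mm
Springs A,B series: k_AB = 1/(1/24.489+1/1.072) = 1.027 N/mm; parallel with C: k_eq = 1.027+58 = 59.027 N/mm
F = k_eq·δ = 59.027·13 = 767.35 N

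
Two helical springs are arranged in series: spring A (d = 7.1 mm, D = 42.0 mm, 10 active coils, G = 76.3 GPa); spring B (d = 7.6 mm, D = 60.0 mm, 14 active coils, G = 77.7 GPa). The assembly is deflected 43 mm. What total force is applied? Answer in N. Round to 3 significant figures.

k_A = Gd⁴/(8D³N_a) = (76.3×10³)(7.1⁴)/(8·42.0³·10) = 32.713 N/mm
k_B = Gd⁴/(8D³N_a) = (77.7×10³)(7.6⁴)/(8·60.0³·14) = 10.715 N/mm
Series: 1/k_eq = 1/32.713 + 1/10.715 = 0.12389; k_eq = 8.0714 N/mm
F = k_eq·δ = 8.0714·43 = 347.07 N

347 N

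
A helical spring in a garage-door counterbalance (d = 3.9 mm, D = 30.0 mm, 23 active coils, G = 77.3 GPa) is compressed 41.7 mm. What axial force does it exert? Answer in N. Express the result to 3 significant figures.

k = Gd⁴/(8D³N_a) = (77.3×10³)(3.9⁴)/(8·30.0³·23) = 3.5996 N/mm
F = k·δ = 3.5996 × 41.7 = 150.1 N

150 N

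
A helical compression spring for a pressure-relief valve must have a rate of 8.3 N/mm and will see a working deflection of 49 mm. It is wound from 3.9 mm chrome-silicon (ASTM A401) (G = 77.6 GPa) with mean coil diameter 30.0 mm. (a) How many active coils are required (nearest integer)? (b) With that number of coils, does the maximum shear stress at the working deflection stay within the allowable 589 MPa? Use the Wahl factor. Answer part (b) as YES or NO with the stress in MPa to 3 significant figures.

(a) 10 coils; (b) NO, τ_max = 625 MPa

N_a = Gd⁴/(8D³k) = (77.6×10³)(3.9⁴)/(8·30.0³·8.3) = 10.01 → N_a = 10
Actual rate k = Gd⁴/(8D³·10) = 8.3113 N/mm
Working load F = kδ = 8.3113·49 = 407.25 N
C = 30.0/3.9 = 7.6923; K_W = (4C−1)/(4C−4)+0.615/C = 1.1920
τ_max = K_W·8FD/(πd³) = 1.1920·524.48 = 625.19 MPa
τ_max > 589 MPa → exceeds allowable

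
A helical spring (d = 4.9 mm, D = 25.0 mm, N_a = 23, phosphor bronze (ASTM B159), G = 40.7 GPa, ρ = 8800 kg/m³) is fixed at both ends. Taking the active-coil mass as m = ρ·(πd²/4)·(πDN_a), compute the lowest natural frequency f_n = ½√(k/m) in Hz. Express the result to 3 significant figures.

k = Gd⁴/(8D³N_a) = (40.7×10³)(4.9⁴)/(8·25.0³·23) = 8.161 N/mm = 8161 N/m
Wire length L = πDN_a = π·25.0·23 = 1806.4 mm
m = ρ·(πd²/4)·L = 8800 × 18.857×10⁻⁶ m² × 1.8064 m = 0.29977 kg
f_n = ½√(k/m) = 0.5·√(8161/0.29977) = 0.5·√(27224) = 82.499 Hz

82.5 Hz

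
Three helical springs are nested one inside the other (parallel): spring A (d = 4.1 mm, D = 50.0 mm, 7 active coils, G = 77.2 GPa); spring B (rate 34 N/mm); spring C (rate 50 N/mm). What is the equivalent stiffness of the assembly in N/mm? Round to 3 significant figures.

87.1 N/mm

k_A = Gd⁴/(8D³N_a) = (77.2×10³)(4.1⁴)/(8·50.0³·7) = 3.1164 N/mm
Parallel: k_eq = 3.1164 + 34 + 50 = 87.116 N/mm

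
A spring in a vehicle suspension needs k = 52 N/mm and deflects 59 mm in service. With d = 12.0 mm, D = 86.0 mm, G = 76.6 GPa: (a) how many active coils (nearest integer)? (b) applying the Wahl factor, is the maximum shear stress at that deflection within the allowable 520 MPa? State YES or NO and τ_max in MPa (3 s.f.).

N_a = Gd⁴/(8D³k) = (76.6×10³)(12.0⁴)/(8·86.0³·52) = 6.003 → N_a = 6
Actual rate k = Gd⁴/(8D³·6) = 52.026 N/mm
Working load F = kδ = 52.026·59 = 3069.5 N
C = 86.0/12.0 = 7.1667; K_W = (4C−1)/(4C−4)+0.615/C = 1.2074
τ_max = K_W·8FD/(πd³) = 1.2074·389.01 = 469.71 MPa
τ_max ≤ 520 MPa → acceptable

(a) 6 coils; (b) YES, τ_max = 470 MPa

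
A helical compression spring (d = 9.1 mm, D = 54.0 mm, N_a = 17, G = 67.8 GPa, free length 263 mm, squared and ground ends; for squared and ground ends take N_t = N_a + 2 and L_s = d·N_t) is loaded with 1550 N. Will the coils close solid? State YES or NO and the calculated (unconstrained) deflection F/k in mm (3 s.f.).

k = Gd⁴/(8D³N_a) = (67.8×10³)(9.1⁴)/(8·54.0³·17) = 21.711 N/mm
N_t = 19; L_s = 9.1·19 = 172.9 mm; δ_solid = L₀ − L_s = 263 − 172.9 = 90.1 mm
δ = F/k = 1550/21.711 = 71.393 mm
δ < δ_solid → spring does not go solid

NO, δ = 71.4 mm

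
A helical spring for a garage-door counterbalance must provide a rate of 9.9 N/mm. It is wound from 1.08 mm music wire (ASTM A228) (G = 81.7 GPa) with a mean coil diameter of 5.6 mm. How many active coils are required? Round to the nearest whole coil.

N_a = Gd⁴/(8D³k) = (81.7×10³ × 1.08⁴)/(8 × 5.6³ × 9.9)
    = 111152 / 13908.8 = 7.991 → 8 coils

8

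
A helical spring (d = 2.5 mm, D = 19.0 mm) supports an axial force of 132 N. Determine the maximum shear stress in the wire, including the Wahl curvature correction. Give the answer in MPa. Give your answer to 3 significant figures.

Spring index C = D/d = 19.0/2.5 = 7.6000
K_W = (4C−1)/(4C−4) + 0.615/C = 29.400/26.400 + 0.0809 = 1.1946
τ₀ = 8FD/(πd³) = 8·132·19.0/(π·2.5³) = 20064/49.087 = 408.74 MPa
τ_max = K·τ₀ = 1.1946 × 408.74 = 488.26 MPa

488 MPa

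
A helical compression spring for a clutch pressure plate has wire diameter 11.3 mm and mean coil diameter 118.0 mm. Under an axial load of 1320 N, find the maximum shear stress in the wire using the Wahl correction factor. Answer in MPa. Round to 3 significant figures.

Spring index C = D/d = 118.0/11.3 = 10.4425
K_W = (4C−1)/(4C−4) + 0.615/C = 40.770/37.770 + 0.0589 = 1.1383
τ₀ = 8FD/(πd³) = 8·1320·118.0/(π·11.3³) = 1.24608e+06/4533 = 274.89 MPa
τ_max = K·τ₀ = 1.1383 × 274.89 = 312.91 MPa

313 MPa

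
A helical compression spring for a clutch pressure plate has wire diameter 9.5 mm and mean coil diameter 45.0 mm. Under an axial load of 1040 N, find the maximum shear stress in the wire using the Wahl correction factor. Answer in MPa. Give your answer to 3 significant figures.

185 MPa

Spring index C = D/d = 45.0/9.5 = 4.7368
K_W = (4C−1)/(4C−4) + 0.615/C = 17.947/14.947 + 0.1298 = 1.3305
τ₀ = 8FD/(πd³) = 8·1040·45.0/(π·9.5³) = 374400/2693.5 = 139 MPa
τ_max = K·τ₀ = 1.3305 × 139 = 184.94 MPa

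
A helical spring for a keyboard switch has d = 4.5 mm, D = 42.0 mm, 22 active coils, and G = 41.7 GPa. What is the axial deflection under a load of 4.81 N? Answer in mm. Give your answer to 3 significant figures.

k = Gd⁴/(8D³N_a) = (41.7×10³)(4.5⁴)/(8·42.0³·22) = 1.3114 N/mm
δ = F/k = 4.81 / 1.3114 = 3.6679 mm

3.67 mm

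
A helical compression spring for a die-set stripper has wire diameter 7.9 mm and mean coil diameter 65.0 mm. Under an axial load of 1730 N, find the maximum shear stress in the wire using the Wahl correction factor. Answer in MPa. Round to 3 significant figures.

684 MPa

Spring index C = D/d = 65.0/7.9 = 8.2278
K_W = (4C−1)/(4C−4) + 0.615/C = 31.911/28.911 + 0.0747 = 1.1785
τ₀ = 8FD/(πd³) = 8·1730·65.0/(π·7.9³) = 899600/1548.9 = 580.79 MPa
τ_max = K·τ₀ = 1.1785 × 580.79 = 684.47 MPa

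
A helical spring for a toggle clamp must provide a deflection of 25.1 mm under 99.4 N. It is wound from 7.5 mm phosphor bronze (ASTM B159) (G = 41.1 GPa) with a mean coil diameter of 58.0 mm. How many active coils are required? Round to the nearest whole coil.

21

Required rate k = F/δ = 99.4/25.1 = 3.9602 N/mm
N_a = Gd⁴/(8D³k) = (41.1×10³ × 7.5⁴)/(8 × 58.0³ × 3.9602)
    = 1.30043e+08 / 6.1814e+06 = 21.04 → 21 coils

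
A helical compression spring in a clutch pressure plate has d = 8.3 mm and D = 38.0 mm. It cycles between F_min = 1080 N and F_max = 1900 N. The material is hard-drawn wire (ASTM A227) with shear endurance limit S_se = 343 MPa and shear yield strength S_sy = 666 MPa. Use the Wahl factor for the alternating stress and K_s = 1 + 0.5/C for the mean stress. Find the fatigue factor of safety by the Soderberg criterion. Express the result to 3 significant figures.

C = D/d = 38.0/8.3 = 4.5783; K_W = (4C−1)/(4C−4)+0.615/C = 1.3439; K_s = 1+0.5/C = 1.1092
F_a = (F_max−F_min)/2 = 410 N; F_m = (F_max+F_min)/2 = 1490 N
τ_a = K_W·8F_aD/(πd³) = 1.3439 × 69.386 = 93.25 MPa
τ_m = K_s·8F_mD/(πd³) = 1.1092 × 252.16 = 279.7 MPa
Soderberg: 1/n_f = τ_a/S_se + τ_m/S_sy = 93.25/343 + 279.7/666 = 0.27187 + 0.41997 = 0.69183
n_f = 1/0.69183 = 1.445

1.45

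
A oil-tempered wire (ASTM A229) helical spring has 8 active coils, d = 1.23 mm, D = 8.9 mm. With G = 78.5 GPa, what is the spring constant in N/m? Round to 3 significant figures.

k = Gd⁴/(8D³N_a) = (78.5×10³ × 1.23⁴) / (8 × 8.9³ × 8)
  = 179676 / 45118 = 3.9824 N/mm = 3982.4 N/m

3980 N/m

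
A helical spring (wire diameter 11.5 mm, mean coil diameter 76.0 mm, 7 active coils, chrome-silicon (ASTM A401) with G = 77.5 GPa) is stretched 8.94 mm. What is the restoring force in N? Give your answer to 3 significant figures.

493 N

k = Gd⁴/(8D³N_a) = (77.5×10³)(11.5⁴)/(8·76.0³·7) = 55.14 N/mm
F = k·δ = 55.14 × 8.94 = 492.95 N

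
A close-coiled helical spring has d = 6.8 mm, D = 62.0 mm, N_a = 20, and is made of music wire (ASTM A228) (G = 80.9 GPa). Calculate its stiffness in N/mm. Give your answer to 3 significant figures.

k = Gd⁴/(8D³N_a) = (80.9×10³ × 6.8⁴) / (8 × 62.0³ × 20)
  = 1.72975e+08 / 3.81325e+07 = 4.5362 N/mm

4.54 N/mm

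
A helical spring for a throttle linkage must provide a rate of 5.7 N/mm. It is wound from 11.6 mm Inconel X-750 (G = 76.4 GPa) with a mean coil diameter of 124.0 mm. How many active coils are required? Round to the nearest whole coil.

N_a = Gd⁴/(8D³k) = (76.4×10³ × 11.6⁴)/(8 × 124.0³ × 5.7)
    = 1.38333e+09 / 8.69421e+07 = 15.91 → 16 coils

16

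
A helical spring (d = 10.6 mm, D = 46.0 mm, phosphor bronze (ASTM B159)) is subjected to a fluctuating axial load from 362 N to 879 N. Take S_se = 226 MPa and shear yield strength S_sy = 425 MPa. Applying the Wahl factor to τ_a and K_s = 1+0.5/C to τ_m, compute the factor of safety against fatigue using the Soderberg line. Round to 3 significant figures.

3.19

C = D/d = 46.0/10.6 = 4.3396; K_W = (4C−1)/(4C−4)+0.615/C = 1.3663; K_s = 1+0.5/C = 1.1152
F_a = (F_max−F_min)/2 = 258.5 N; F_m = (F_max+F_min)/2 = 620.5 N
τ_a = K_W·8F_aD/(πd³) = 1.3663 × 25.424 = 34.736 MPa
τ_m = K_s·8F_mD/(πd³) = 1.1152 × 61.027 = 68.058 MPa
Soderberg: 1/n_f = τ_a/S_se + τ_m/S_sy = 34.736/226 + 68.058/425 = 0.15370 + 0.16014 = 0.31384
n_f = 1/0.31384 = 3.186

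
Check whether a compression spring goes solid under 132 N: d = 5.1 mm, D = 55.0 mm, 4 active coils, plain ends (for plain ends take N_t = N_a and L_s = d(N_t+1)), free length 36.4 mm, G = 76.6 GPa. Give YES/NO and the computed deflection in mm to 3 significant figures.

YES, δ = 13.6 mm

k = Gd⁴/(8D³N_a) = (76.6×10³)(5.1⁴)/(8·55.0³·4) = 9.7336 N/mm
N_t = 4; L_s = 5.1·5 = 25.5 mm; δ_solid = L₀ − L_s = 36.4 − 25.5 = 10.9 mm
δ = F/k = 132/9.7336 = 13.561 mm
δ ≥ δ_solid → spring goes solid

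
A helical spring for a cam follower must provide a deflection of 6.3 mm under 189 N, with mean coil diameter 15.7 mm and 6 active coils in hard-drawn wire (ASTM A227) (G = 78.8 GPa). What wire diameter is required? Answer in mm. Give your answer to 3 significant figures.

Required rate k = F/δ = 189/6.3 = 30 N/mm
d = (8D³N_a·k / G)^(1/4) = (8·15.7³·6·30 / (78.8×10³))^0.25
  = (70.719)^0.25 = 2.8999 mm

2.90 mm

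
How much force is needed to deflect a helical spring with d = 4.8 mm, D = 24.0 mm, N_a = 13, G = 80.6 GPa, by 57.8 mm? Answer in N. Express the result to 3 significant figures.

k = Gd⁴/(8D³N_a) = (80.6×10³)(4.8⁴)/(8·24.0³·13) = 29.76 N/mm
F = k·δ = 29.76 × 57.8 = 1720.1 N

1720 N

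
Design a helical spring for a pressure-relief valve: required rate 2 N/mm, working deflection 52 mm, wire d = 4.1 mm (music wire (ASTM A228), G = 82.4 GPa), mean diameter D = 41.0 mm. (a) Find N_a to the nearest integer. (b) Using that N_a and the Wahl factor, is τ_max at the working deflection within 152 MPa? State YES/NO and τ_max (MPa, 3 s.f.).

(a) 21 coils; (b) NO, τ_max = 181 MPa

N_a = Gd⁴/(8D³k) = (82.4×10³)(4.1⁴)/(8·41.0³·2) = 21.11 → N_a = 21
Actual rate k = Gd⁴/(8D³·21) = 2.011 N/mm
Working load F = kδ = 2.011·52 = 104.57 N
C = 41.0/4.1 = 10.0000; K_W = (4C−1)/(4C−4)+0.615/C = 1.1448
τ_max = K_W·8FD/(πd³) = 1.1448·158.41 = 181.35 MPa
τ_max > 152 MPa → exceeds allowable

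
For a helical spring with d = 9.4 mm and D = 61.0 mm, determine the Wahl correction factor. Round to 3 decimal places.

C = D/d = 61.0/9.4 = 6.4894
K_W = (4C−1)/(4C−4) + 0.615/C = 24.957/21.957 + 0.0948 = 1.2314

1.231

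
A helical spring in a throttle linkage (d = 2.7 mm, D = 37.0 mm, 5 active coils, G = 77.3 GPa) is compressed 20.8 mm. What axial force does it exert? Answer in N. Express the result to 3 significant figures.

42.2 N

k = Gd⁴/(8D³N_a) = (77.3×10³)(2.7⁴)/(8·37.0³·5) = 2.0275 N/mm
F = k·δ = 2.0275 × 20.8 = 42.173 N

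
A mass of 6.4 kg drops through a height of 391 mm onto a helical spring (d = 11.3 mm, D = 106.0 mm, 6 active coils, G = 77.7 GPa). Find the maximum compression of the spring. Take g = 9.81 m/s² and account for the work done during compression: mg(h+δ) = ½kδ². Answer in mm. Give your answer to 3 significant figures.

k = Gd⁴/(8D³N_a) = (77.7×10³)(11.3⁴)/(8·106.0³·6) = 22.16 N/mm
W = mg = 6.4 × 9.81 = 62.784 N
½kδ² − Wδ − Wh = 0 → δ = (W + √(W² + 2kWh))/k
δ = (62.784 + √(3941.8 + 1.08801e+06))/22.16 = (62.784 + 1045)/22.16 = 49.988 mm

50.0 mm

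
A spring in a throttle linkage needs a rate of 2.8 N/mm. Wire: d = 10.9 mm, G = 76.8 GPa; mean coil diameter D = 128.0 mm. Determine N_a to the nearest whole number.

N_a = Gd⁴/(8D³k) = (76.8×10³ × 10.9⁴)/(8 × 128.0³ × 2.8)
    = 1.08409e+09 / 4.69762e+07 = 23.08 → 23 coils

23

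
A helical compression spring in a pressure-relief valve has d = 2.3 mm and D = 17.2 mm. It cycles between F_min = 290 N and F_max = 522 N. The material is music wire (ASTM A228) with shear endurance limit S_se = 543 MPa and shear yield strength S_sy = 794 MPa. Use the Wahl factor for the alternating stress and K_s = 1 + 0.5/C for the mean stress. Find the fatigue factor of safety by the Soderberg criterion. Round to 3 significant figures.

C = D/d = 17.2/2.3 = 7.4783; K_W = (4C−1)/(4C−4)+0.615/C = 1.1980; K_s = 1+0.5/C = 1.0669
F_a = (F_max−F_min)/2 = 116 N; F_m = (F_max+F_min)/2 = 406 N
τ_a = K_W·8F_aD/(πd³) = 1.1980 × 417.58 = 500.27 MPa
τ_m = K_s·8F_mD/(πd³) = 1.0669 × 1461.5 = 1559.3 MPa
Soderberg: 1/n_f = τ_a/S_se + τ_m/S_sy = 500.27/543 + 1559.3/794 = 0.92131 + 1.96380 = 2.8851
n_f = 1/2.8851 = 0.3466

0.347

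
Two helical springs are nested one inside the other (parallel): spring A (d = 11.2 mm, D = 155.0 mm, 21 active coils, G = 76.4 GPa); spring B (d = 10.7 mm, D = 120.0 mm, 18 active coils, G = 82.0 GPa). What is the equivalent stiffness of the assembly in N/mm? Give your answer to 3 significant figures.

k_A = Gd⁴/(8D³N_a) = (76.4×10³)(11.2⁴)/(8·155.0³·21) = 1.9216 N/mm
k_B = Gd⁴/(8D³N_a) = (82.0×10³)(10.7⁴)/(8·120.0³·18) = 4.3196 N/mm
Parallel: k_eq = 1.9216 + 4.3196 = 6.2412 N/mm

6.24 N/mm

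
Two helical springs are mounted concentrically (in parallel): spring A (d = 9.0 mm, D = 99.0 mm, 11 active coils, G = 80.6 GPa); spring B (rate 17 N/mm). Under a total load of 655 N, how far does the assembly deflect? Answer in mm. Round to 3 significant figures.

28.2 mm

k_A = Gd⁴/(8D³N_a) = (80.6×10³)(9.0⁴)/(8·99.0³·11) = 6.1932 N/mm
Parallel: k_eq = 6.1932 + 17 = 23.193 N/mm
δ = F/k_eq = 655/23.193 = 28.241 mm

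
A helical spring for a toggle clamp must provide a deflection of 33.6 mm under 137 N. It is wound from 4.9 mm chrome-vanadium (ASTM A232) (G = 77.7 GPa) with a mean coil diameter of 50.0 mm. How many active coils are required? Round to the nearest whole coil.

11

Required rate k = F/δ = 137/33.6 = 4.0774 N/mm
N_a = Gd⁴/(8D³k) = (77.7×10³ × 4.9⁴)/(8 × 50.0³ × 4.0774)
    = 4.47925e+07 / 4.07738e+06 = 10.99 → 11 coils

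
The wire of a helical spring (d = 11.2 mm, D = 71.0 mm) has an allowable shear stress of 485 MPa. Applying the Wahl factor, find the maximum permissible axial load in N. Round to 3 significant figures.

3050 N

C = D/d = 71.0/11.2 = 6.3393
K_W = (4C−1)/(4C−4) + 0.615/C = 24.357/21.357 + 0.0970 = 1.2375
τ_max = K·8FD/(πd³) → F_max = τ_allow·πd³/(8DK)
F_max = 485·π·11.2³/(8·71.0·1.2375) = 2.1407e+06/702.89 = 3045.5 N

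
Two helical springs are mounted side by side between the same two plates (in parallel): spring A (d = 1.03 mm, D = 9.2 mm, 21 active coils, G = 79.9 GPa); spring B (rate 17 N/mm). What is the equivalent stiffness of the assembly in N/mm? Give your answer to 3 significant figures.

17.7 N/mm

k_A = Gd⁴/(8D³N_a) = (79.9×10³)(1.03⁴)/(8·9.2³·21) = 0.68742 N/mm
Parallel: k_eq = 0.68742 + 17 = 17.687 N/mm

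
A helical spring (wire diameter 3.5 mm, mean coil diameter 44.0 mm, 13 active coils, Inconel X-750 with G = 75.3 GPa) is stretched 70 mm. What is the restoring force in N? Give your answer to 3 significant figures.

89.3 N

k = Gd⁴/(8D³N_a) = (75.3×10³)(3.5⁴)/(8·44.0³·13) = 1.2755 N/mm
F = k·δ = 1.2755 × 70 = 89.284 N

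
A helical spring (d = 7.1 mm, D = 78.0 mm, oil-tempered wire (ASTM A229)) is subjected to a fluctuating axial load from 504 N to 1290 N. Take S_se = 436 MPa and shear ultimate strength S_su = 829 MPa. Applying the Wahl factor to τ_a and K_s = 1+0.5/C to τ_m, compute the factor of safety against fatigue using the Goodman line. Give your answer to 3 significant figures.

C = D/d = 78.0/7.1 = 10.9859; K_W = (4C−1)/(4C−4)+0.615/C = 1.1311; K_s = 1+0.5/C = 1.0455
F_a = (F_max−F_min)/2 = 393 N; F_m = (F_max+F_min)/2 = 897 N
τ_a = K_W·8F_aD/(πd³) = 1.1311 × 218.1 = 246.69 MPa
τ_m = K_s·8F_mD/(πd³) = 1.0455 × 497.8 = 520.45 MPa
Goodman: 1/n_f = τ_a/S_se + τ_m/S_su = 246.69/436 + 520.45/829 = 0.56580 + 0.62781 = 1.1936
n_f = 1/1.1936 = 0.8378

0.838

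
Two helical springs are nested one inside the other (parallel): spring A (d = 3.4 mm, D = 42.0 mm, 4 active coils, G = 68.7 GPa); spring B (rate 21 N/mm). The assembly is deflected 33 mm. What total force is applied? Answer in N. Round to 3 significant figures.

821 N

k_A = Gd⁴/(8D³N_a) = (68.7×10³)(3.4⁴)/(8·42.0³·4) = 3.8723 N/mm
Parallel: k_eq = 3.8723 + 21 = 24.872 N/mm
F = k_eq·δ = 24.872·33 = 820.79 N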